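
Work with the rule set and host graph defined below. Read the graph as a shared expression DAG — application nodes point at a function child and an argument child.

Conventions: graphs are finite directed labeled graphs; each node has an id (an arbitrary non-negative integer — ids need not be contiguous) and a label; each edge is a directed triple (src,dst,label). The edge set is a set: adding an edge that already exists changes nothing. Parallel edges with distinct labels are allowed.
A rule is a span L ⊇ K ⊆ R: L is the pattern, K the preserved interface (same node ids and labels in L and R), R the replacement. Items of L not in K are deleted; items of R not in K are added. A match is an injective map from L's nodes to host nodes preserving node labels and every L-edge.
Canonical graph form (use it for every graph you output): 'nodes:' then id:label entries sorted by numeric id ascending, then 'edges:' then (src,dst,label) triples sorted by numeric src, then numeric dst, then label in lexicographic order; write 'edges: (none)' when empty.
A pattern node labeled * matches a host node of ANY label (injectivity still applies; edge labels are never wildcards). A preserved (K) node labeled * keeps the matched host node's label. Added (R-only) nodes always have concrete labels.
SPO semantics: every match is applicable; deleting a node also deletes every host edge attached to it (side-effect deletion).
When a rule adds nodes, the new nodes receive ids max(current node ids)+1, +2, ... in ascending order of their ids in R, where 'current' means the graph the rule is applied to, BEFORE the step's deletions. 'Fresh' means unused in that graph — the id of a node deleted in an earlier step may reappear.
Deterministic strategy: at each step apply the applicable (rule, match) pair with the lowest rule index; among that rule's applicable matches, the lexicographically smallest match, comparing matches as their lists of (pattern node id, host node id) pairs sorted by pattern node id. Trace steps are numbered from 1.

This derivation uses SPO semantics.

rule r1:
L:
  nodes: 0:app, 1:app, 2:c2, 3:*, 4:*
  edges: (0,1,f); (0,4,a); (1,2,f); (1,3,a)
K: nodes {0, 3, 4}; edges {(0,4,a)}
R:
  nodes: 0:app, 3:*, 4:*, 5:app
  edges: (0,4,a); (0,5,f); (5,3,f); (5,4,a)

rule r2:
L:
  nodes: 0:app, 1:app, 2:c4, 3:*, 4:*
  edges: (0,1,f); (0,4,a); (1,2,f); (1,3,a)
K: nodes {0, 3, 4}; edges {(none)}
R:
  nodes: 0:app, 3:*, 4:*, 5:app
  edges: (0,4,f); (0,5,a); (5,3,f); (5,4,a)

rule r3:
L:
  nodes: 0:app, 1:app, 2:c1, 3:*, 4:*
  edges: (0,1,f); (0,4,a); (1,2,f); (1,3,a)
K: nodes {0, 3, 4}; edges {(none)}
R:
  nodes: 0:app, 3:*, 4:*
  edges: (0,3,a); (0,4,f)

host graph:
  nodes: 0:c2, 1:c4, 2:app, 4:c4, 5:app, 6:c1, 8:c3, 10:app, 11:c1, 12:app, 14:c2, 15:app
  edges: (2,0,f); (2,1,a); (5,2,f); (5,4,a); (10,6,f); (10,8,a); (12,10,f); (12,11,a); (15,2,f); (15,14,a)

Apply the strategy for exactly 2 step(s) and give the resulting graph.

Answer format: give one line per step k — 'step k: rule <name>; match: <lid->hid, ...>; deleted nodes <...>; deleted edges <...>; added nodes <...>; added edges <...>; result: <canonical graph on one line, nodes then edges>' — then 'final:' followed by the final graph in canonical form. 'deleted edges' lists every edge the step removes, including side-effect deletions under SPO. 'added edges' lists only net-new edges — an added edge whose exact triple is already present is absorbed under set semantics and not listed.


step 1: rule r1; match: 0->5, 1->2, 2->0, 3->1, 4->4; deleted nodes 0, 2; deleted edges (2,0,f); (2,1,a); (5,2,f); (15,2,f); added nodes 16; added edges (5,16,f); (16,1,f); (16,4,a); result: nodes: 1:c4, 4:c4, 5:app, 6:c1, 8:c3, 10:app, 11:c1, 12:app, 14:c2, 15:app, 16:app edges: (5,4,a); (5,16,f); (10,6,f); (10,8,a); (12,10,f); (12,11,a); (15,14,a); (16,1,f); (16,4,a)
step 2: rule r3; match: 0->12, 1->10, 2->6, 3->8, 4->11; deleted nodes 6, 10; deleted edges (10,6,f); (10,8,a); (12,10,f); (12,11,a); added nodes (none); added edges (12,8,a); (12,11,f); result: nodes: 1:c4, 4:c4, 5:app, 8:c3, 11:c1, 12:app, 14:c2, 15:app, 16:app edges: (5,4,a); (5,16,f); (12,8,a); (12,11,f); (15,14,a); (16,1,f); (16,4,a)
final:
nodes: 1:c4, 4:c4, 5:app, 8:c3, 11:c1, 12:app, 14:c2, 15:app, 16:app
edges: (5,4,a); (5,16,f); (12,8,a); (12,11,f); (15,14,a); (16,1,f); (16,4,a)


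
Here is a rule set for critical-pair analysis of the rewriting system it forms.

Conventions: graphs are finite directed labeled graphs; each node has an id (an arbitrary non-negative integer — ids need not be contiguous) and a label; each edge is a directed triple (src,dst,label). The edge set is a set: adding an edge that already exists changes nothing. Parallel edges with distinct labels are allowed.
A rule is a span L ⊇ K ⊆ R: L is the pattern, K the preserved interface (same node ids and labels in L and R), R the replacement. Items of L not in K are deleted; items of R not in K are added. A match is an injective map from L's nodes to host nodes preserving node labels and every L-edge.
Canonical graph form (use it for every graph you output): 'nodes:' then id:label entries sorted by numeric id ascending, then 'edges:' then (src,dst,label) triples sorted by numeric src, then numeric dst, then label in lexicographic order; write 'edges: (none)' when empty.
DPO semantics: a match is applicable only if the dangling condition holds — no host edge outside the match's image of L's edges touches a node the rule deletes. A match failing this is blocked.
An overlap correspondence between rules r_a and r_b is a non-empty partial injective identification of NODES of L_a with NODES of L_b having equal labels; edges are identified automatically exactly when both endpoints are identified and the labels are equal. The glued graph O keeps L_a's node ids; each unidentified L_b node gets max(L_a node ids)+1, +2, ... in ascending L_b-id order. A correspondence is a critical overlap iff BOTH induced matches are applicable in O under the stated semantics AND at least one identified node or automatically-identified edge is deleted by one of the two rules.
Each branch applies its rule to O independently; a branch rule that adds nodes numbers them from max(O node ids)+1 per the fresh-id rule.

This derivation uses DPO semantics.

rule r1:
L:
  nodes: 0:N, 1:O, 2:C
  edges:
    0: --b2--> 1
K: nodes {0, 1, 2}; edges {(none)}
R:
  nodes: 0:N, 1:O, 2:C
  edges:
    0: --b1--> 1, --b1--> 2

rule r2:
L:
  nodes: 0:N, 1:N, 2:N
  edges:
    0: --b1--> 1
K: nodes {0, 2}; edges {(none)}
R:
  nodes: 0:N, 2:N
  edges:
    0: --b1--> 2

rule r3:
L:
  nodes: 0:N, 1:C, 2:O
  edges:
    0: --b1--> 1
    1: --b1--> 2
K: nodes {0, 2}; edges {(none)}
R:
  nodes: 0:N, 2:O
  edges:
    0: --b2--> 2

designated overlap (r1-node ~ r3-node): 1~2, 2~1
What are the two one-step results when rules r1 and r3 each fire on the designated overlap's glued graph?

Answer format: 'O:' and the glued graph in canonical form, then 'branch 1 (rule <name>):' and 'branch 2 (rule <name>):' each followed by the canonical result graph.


O:
nodes: 0:N, 1:O, 2:C, 3:N
edges: (0,1,b2); (2,1,b1); (3,2,b1)
branch 1 (rule r1):
nodes: 0:N, 1:O, 2:C, 3:N
edges: (0,1,b1); (0,2,b1); (2,1,b1); (3,2,b1)
branch 2 (rule r3):
nodes: 0:N, 1:O, 3:N
edges: (0,1,b2); (3,1,b2)


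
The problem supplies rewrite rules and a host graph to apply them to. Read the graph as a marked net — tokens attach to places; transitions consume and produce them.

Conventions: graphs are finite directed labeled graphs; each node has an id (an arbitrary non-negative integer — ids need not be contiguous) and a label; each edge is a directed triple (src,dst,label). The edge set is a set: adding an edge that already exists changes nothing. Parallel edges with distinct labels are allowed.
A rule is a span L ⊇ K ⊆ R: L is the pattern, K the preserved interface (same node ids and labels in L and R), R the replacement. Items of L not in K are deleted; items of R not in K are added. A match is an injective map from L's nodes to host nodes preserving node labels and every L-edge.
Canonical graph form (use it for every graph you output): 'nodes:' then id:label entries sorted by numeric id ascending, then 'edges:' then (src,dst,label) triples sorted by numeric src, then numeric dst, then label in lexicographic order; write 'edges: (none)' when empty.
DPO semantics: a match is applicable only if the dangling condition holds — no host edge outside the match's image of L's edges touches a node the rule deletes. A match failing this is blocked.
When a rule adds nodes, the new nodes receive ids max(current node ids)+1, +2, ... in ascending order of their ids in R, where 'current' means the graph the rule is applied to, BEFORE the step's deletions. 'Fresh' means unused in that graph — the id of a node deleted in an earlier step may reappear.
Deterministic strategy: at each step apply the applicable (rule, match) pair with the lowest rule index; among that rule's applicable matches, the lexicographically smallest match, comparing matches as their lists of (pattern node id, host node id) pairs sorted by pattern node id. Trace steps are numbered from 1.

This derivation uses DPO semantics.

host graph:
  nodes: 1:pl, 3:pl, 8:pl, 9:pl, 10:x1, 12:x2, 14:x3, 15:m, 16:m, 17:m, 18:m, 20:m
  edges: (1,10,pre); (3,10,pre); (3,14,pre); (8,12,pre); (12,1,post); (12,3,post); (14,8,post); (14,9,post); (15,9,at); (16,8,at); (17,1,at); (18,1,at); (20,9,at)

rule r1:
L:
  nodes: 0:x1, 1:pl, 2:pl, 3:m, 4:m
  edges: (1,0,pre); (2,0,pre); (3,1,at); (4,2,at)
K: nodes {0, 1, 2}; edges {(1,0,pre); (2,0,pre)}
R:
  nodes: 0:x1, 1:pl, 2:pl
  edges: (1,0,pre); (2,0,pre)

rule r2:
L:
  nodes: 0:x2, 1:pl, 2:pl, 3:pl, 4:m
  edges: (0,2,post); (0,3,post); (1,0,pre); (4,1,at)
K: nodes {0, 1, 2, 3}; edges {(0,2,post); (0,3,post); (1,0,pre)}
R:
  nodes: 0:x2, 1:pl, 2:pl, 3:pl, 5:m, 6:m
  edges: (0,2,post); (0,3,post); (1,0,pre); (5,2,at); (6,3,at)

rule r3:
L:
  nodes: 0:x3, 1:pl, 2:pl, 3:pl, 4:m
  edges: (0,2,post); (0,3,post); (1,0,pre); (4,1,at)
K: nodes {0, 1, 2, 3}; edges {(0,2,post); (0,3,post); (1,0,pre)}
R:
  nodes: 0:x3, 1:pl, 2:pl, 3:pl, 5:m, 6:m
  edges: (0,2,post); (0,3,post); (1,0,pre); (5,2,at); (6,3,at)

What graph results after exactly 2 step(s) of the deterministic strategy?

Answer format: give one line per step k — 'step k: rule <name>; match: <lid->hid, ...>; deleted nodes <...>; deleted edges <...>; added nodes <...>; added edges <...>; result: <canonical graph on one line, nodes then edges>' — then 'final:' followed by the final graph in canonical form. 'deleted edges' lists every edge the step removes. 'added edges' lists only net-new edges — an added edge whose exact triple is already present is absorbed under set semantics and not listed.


step 1: rule r2; match: 0->12, 1->8, 2->1, 3->3, 4->16; deleted nodes 16; deleted edges (16,8,at); added nodes 21, 22; added edges (21,1,at); (22,3,at); result: nodes: 1:pl, 3:pl, 8:pl, 9:pl, 10:x1, 12:x2, 14:x3, 15:m, 17:m, 18:m, 20:m, 21:m, 22:m edges: (1,10,pre); (3,10,pre); (3,14,pre); (8,12,pre); (12,1,post); (12,3,post); (14,8,post); (14,9,post); (15,9,at); (17,1,at); (18,1,at); (20,9,at); (21,1,at); (22,3,at)
step 2: rule r1; match: 0->10, 1->1, 2->3, 3->17, 4->22; deleted nodes 17, 22; deleted edges (17,1,at); (22,3,at); added nodes (none); added edges (none); result: nodes: 1:pl, 3:pl, 8:pl, 9:pl, 10:x1, 12:x2, 14:x3, 15:m, 18:m, 20:m, 21:m edges: (1,10,pre); (3,10,pre); (3,14,pre); (8,12,pre); (12,1,post); (12,3,post); (14,8,post); (14,9,post); (15,9,at); (18,1,at); (20,9,at); (21,1,at)
final:
nodes: 1:pl, 3:pl, 8:pl, 9:pl, 10:x1, 12:x2, 14:x3, 15:m, 18:m, 20:m, 21:m
edges: (1,10,pre); (3,10,pre); (3,14,pre); (8,12,pre); (12,1,post); (12,3,post); (14,8,post); (14,9,post); (15,9,at); (18,1,at); (20,9,at); (21,1,at)


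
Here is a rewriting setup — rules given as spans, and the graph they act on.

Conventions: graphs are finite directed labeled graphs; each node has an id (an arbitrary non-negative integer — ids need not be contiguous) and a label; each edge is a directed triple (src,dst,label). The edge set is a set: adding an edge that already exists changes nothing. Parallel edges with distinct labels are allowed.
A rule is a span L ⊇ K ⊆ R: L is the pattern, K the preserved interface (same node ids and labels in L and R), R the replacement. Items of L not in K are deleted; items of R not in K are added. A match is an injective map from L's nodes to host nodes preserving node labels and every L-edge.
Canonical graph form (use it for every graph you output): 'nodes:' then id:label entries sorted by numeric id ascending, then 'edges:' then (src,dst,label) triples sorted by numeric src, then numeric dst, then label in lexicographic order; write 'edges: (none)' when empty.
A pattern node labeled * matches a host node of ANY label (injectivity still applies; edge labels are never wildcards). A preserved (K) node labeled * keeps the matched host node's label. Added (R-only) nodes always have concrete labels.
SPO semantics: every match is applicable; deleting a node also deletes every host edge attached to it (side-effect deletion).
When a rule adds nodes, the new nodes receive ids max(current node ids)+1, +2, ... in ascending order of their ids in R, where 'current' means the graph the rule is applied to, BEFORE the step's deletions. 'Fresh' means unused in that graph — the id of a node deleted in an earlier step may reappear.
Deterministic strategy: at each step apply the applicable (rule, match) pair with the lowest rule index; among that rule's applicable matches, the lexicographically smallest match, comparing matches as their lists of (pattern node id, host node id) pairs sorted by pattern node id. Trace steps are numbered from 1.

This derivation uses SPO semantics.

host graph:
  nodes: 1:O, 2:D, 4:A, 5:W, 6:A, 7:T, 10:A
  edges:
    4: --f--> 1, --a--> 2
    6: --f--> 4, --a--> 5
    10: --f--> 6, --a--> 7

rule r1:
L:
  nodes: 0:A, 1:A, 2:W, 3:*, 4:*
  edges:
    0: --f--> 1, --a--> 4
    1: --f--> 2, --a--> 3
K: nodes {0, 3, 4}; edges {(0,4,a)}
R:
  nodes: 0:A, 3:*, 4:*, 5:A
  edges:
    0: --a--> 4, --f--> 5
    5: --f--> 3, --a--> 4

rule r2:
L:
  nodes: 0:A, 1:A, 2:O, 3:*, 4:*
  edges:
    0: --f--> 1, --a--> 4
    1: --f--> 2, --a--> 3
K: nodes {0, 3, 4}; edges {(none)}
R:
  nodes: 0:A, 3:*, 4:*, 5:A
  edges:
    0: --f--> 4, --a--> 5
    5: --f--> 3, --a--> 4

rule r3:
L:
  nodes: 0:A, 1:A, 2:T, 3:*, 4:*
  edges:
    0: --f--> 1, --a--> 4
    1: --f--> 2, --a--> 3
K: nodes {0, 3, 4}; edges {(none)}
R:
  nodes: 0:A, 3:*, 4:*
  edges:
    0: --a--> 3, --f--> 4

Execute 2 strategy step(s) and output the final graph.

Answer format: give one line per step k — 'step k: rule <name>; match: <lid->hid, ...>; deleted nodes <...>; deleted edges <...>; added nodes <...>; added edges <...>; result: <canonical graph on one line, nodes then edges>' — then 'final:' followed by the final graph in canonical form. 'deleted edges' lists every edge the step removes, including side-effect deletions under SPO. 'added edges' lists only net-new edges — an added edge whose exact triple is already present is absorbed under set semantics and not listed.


step 1: rule r2; match: 0->6, 1->4, 2->1, 3->2, 4->5; deleted nodes 1, 4; deleted edges (4,1,f); (4,2,a); (6,4,f); (6,5,a); added nodes 11; added edges (6,5,f); (6,11,a); (11,2,f); (11,5,a); result: nodes: 2:D, 5:W, 6:A, 7:T, 10:A, 11:A edges: (6,5,f); (6,11,a); (10,6,f); (10,7,a); (11,2,f); (11,5,a)
step 2: rule r1; match: 0->10, 1->6, 2->5, 3->11, 4->7; deleted nodes 5, 6; deleted edges (6,5,f); (6,11,a); (10,6,f); (11,5,a); added nodes 12; added edges (10,12,f); (12,7,a); (12,11,f); result: nodes: 2:D, 7:T, 10:A, 11:A, 12:A edges: (10,7,a); (10,12,f); (11,2,f); (12,7,a); (12,11,f)
final:
nodes: 2:D, 7:T, 10:A, 11:A, 12:A
edges: (10,7,a); (10,12,f); (11,2,f); (12,7,a); (12,11,f)


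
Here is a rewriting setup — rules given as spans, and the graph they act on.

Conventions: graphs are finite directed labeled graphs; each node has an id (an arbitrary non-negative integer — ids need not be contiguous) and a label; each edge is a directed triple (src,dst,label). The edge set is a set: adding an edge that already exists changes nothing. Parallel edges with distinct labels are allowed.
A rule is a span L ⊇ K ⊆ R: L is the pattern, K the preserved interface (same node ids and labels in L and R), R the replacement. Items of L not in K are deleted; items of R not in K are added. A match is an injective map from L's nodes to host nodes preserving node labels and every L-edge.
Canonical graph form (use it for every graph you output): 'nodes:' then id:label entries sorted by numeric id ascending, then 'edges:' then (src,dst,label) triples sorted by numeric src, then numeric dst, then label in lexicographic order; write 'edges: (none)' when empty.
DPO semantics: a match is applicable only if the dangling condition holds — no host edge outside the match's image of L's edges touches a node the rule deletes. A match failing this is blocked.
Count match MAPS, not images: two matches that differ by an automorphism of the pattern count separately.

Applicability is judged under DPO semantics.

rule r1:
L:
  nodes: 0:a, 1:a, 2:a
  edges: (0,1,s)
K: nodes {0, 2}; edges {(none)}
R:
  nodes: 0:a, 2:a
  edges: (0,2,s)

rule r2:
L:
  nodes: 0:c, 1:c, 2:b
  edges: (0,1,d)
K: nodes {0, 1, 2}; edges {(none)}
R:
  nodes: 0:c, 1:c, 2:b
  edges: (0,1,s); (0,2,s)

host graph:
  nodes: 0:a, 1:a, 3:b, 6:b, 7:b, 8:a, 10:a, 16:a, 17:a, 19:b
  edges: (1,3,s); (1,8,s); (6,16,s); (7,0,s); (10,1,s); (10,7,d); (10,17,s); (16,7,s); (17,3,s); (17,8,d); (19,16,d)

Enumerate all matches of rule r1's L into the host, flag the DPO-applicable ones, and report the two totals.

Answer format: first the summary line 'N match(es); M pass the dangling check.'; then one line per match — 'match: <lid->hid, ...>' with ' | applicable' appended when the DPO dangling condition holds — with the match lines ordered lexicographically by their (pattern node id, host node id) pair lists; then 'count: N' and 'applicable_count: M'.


12 match(es); 0 pass the dangling check.
match: 0->1, 1->8, 2->0
match: 0->1, 1->8, 2->10
match: 0->1, 1->8, 2->16
match: 0->1, 1->8, 2->17
match: 0->10, 1->1, 2->0
match: 0->10, 1->1, 2->8
match: 0->10, 1->1, 2->16
match: 0->10, 1->1, 2->17
match: 0->10, 1->17, 2->0
match: 0->10, 1->17, 2->1
match: 0->10, 1->17, 2->8
match: 0->10, 1->17, 2->16
count: 12
applicable_count: 0


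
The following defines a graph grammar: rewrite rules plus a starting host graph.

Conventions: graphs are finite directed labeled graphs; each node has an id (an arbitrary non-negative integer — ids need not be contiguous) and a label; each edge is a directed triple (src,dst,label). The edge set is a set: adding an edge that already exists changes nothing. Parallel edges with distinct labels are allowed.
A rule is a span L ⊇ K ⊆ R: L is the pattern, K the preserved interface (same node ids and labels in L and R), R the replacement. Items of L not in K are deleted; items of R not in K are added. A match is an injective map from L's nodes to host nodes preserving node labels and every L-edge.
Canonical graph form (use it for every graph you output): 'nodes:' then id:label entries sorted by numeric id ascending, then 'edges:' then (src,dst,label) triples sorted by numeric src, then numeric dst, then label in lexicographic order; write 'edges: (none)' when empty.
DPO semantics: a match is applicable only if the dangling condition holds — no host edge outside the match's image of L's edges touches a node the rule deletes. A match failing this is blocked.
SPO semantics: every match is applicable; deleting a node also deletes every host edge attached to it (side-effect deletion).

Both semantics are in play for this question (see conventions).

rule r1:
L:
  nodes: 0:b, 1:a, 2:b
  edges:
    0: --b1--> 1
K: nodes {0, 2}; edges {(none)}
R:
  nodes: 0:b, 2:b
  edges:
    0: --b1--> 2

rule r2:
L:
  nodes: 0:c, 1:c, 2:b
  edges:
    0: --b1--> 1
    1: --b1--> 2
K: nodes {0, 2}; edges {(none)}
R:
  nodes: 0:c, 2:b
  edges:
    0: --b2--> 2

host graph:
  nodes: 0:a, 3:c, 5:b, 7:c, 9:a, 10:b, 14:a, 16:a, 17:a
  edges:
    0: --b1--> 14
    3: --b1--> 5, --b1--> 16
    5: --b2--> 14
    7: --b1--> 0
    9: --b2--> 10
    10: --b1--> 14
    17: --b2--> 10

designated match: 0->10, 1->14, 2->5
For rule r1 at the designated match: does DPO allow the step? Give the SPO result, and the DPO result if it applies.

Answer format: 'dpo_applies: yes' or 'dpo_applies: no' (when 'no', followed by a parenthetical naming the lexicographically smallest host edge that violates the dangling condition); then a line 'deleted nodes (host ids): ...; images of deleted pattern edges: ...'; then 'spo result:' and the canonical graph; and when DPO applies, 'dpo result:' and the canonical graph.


dpo_applies: no
(the rule deletes node 14, which keeps host edge (0,14,b1) outside the match image — the dangling condition fails, DPO blocks; SPO proceeds and side-deletes such edges)
deleted nodes (host ids): 14; images of deleted pattern edges: (10,14,b1)
spo result:
nodes: 0:a, 3:c, 5:b, 7:c, 9:a, 10:b, 16:a, 17:a
edges: (3,5,b1); (3,16,b1); (7,0,b1); (9,10,b2); (10,5,b1); (17,10,b2)


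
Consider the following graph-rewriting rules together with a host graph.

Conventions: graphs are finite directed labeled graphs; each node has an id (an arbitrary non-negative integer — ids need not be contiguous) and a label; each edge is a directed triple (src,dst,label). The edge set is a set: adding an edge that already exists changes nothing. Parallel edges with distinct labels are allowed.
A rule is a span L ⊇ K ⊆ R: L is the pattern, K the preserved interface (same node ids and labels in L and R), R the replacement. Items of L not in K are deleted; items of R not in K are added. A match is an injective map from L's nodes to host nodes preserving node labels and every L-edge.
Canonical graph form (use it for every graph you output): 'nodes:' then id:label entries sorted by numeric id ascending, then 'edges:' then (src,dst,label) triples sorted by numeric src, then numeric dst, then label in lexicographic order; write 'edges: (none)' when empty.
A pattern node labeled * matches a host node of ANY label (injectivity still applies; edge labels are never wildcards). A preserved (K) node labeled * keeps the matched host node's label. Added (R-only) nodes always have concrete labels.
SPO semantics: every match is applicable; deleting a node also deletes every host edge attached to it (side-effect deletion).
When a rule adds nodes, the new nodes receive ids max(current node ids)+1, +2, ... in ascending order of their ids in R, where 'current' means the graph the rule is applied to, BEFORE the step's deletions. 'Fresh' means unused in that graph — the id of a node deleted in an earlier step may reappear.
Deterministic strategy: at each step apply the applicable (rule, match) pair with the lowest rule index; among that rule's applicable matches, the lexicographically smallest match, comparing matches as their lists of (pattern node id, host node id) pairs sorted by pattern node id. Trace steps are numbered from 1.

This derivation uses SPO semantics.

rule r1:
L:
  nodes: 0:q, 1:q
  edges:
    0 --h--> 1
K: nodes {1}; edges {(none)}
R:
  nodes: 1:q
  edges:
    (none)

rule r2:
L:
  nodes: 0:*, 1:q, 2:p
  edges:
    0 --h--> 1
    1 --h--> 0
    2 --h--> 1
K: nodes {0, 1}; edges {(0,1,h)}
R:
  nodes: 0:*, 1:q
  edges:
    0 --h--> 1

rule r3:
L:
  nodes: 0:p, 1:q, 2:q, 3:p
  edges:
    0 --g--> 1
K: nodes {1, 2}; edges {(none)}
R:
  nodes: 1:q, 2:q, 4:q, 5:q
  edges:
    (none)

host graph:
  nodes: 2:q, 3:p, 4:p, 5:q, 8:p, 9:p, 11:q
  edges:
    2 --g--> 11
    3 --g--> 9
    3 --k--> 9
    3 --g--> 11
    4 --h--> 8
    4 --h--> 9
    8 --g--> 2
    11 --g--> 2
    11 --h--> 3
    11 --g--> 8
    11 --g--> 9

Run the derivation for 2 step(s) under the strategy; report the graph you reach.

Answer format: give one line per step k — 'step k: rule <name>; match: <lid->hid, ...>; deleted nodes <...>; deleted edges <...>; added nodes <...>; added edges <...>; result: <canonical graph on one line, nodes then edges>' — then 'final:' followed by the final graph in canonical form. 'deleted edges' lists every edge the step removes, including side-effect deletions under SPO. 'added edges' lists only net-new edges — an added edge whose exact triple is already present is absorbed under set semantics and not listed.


step 1: rule r3; match: 0->3, 1->11, 2->2, 3->4; deleted nodes 3, 4; deleted edges (3,9,g); (3,9,k); (3,11,g); (4,8,h); (4,9,h); (11,3,h); added nodes 12, 13; added edges (none); result: nodes: 2:q, 5:q, 8:p, 9:p, 11:q, 12:q, 13:q edges: (2,11,g); (8,2,g); (11,2,g); (11,8,g); (11,9,g)
step 2: rule r3; match: 0->8, 1->2, 2->5, 3->9; deleted nodes 8, 9; deleted edges (8,2,g); (11,8,g); (11,9,g); added nodes 14, 15; added edges (none); result: nodes: 2:q, 5:q, 11:q, 12:q, 13:q, 14:q, 15:q edges: (2,11,g); (11,2,g)
final:
nodes: 2:q, 5:q, 11:q, 12:q, 13:q, 14:q, 15:q
edges: (2,11,g); (11,2,g)


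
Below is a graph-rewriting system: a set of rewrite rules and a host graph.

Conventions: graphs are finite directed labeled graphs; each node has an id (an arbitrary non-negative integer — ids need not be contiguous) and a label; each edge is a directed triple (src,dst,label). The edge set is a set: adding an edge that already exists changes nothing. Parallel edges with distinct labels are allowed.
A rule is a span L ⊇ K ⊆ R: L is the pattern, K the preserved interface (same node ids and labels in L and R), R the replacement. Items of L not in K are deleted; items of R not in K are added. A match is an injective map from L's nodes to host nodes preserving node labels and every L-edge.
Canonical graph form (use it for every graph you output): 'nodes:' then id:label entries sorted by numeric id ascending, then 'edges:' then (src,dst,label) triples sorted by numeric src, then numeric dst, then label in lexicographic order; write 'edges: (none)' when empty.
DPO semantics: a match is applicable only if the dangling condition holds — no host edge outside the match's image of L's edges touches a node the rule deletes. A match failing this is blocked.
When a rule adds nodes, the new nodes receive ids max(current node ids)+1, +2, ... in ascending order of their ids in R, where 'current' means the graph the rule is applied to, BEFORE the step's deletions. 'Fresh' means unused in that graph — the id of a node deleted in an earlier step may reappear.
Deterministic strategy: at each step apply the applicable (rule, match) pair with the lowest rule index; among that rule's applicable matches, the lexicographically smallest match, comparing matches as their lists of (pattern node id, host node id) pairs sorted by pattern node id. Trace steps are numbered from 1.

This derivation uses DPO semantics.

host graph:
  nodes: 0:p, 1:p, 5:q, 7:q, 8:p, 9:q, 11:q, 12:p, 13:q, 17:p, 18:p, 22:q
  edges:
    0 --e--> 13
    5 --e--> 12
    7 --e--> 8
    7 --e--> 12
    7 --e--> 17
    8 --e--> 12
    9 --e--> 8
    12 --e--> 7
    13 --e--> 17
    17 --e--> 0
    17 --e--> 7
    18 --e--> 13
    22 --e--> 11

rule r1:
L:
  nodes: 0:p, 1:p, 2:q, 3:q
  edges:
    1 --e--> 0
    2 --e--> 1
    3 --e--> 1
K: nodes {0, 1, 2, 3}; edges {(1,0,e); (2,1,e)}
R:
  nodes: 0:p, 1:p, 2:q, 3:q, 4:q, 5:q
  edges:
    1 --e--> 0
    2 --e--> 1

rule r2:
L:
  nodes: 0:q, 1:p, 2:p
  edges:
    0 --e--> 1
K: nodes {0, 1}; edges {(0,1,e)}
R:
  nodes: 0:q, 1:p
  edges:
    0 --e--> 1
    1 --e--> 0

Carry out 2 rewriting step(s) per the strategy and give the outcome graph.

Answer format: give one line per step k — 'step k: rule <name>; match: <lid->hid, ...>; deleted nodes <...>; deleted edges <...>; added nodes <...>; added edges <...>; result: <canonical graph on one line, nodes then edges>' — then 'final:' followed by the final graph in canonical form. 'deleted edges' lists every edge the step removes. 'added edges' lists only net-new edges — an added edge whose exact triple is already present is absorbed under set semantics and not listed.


step 1: rule r1; match: 0->0, 1->17, 2->7, 3->13; deleted nodes (none); deleted edges (13,17,e); added nodes 23, 24; added edges (none); result: nodes: 0:p, 1:p, 5:q, 7:q, 8:p, 9:q, 11:q, 12:p, 13:q, 17:p, 18:p, 22:q, 23:q, 24:q edges: (0,13,e); (5,12,e); (7,8,e); (7,12,e); (7,17,e); (8,12,e); (9,8,e); (12,7,e); (17,0,e); (17,7,e); (18,13,e); (22,11,e)
step 2: rule r1; match: 0->12, 1->8, 2->7, 3->9; deleted nodes (none); deleted edges (9,8,e); added nodes 25, 26; added edges (none); result: nodes: 0:p, 1:p, 5:q, 7:q, 8:p, 9:q, 11:q, 12:p, 13:q, 17:p, 18:p, 22:q, 23:q, 24:q, 25:q, 26:q edges: (0,13,e); (5,12,e); (7,8,e); (7,12,e); (7,17,e); (8,12,e); (12,7,e); (17,0,e); (17,7,e); (18,13,e); (22,11,e)
final:
nodes: 0:p, 1:p, 5:q, 7:q, 8:p, 9:q, 11:q, 12:p, 13:q, 17:p, 18:p, 22:q, 23:q, 24:q, 25:q, 26:q
edges: (0,13,e); (5,12,e); (7,8,e); (7,12,e); (7,17,e); (8,12,e); (12,7,e); (17,0,e); (17,7,e); (18,13,e); (22,11,e)


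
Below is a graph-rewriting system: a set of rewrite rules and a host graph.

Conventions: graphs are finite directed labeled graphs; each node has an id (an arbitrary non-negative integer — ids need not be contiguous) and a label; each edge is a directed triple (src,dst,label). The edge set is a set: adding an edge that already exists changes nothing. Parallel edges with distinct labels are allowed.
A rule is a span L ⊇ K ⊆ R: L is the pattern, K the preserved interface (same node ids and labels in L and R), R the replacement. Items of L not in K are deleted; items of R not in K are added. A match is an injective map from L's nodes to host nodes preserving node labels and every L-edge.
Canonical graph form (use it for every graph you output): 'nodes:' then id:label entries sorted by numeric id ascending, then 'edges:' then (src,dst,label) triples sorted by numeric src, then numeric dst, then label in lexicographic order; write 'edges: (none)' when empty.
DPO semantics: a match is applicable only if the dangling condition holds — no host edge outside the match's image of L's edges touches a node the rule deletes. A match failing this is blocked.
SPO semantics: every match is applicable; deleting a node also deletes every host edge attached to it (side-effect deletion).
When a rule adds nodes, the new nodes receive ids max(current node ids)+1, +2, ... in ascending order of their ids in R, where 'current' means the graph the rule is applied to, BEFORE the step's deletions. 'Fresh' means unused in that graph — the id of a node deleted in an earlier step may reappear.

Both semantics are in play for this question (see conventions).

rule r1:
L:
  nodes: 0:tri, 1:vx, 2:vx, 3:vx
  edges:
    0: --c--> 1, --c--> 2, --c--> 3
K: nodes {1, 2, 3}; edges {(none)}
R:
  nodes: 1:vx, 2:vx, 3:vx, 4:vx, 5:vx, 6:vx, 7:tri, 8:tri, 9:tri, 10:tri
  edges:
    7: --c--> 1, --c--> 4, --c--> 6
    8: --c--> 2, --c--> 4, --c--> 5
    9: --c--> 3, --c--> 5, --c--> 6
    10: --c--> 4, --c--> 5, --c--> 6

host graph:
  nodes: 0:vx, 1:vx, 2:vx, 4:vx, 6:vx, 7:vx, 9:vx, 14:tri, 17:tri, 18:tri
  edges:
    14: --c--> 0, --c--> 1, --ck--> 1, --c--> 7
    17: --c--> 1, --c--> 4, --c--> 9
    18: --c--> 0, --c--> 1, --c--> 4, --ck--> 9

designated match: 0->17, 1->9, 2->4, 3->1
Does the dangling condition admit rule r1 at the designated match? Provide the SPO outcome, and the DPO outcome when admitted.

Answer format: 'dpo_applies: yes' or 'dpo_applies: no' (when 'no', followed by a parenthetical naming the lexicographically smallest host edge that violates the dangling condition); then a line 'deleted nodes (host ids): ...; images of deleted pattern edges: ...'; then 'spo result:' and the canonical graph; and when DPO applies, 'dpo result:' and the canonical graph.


dpo_applies: yes
deleted nodes (host ids): 17; images of deleted pattern edges: (17,1,c); (17,4,c); (17,9,c)
spo result:
nodes: 0:vx, 1:vx, 2:vx, 4:vx, 6:vx, 7:vx, 9:vx, 14:tri, 18:tri, 19:vx, 20:vx, 21:vx, 22:tri, 23:tri, 24:tri, 25:tri
edges: (14,0,c); (14,1,c); (14,1,ck); (14,7,c); (18,0,c); (18,1,c); (18,4,c); (18,9,ck); (22,9,c); (22,19,c); (22,21,c); (23,4,c); (23,19,c); (23,20,c); (24,1,c); (24,20,c); (24,21,c); (25,19,c); (25,20,c); (25,21,c)
dpo result:
nodes: 0:vx, 1:vx, 2:vx, 4:vx, 6:vx, 7:vx, 9:vx, 14:tri, 18:tri, 19:vx, 20:vx, 21:vx, 22:tri, 23:tri, 24:tri, 25:tri
edges: (14,0,c); (14,1,c); (14,1,ck); (14,7,c); (18,0,c); (18,1,c); (18,4,c); (18,9,ck); (22,9,c); (22,19,c); (22,21,c); (23,4,c); (23,19,c); (23,20,c); (24,1,c); (24,20,c); (24,21,c); (25,19,c); (25,20,c); (25,21,c)


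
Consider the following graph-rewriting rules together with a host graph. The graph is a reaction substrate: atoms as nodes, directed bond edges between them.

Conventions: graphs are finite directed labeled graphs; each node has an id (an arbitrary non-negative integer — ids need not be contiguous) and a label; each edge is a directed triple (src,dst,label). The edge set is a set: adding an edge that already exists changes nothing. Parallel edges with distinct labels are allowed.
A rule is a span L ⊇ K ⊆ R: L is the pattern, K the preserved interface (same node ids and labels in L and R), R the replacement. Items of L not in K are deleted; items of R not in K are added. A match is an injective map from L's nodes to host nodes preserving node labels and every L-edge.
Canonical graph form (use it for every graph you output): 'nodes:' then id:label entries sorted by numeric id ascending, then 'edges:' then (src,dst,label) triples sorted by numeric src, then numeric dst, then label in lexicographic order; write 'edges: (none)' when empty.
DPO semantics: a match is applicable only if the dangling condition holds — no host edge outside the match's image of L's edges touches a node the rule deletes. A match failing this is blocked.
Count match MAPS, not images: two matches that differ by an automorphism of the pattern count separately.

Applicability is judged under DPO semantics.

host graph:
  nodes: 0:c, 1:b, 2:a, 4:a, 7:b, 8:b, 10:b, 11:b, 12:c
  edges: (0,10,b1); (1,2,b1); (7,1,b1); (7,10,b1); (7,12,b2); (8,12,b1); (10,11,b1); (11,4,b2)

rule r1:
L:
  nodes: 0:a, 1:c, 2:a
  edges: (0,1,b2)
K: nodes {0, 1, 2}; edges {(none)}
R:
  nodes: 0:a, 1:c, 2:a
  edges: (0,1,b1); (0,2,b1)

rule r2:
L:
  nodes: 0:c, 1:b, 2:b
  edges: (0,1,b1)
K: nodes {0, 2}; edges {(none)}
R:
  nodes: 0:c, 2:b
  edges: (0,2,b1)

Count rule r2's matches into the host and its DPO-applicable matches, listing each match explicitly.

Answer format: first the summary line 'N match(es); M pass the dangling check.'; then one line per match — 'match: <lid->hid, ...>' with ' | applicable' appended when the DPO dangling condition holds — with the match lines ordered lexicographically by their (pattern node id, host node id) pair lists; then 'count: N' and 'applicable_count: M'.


4 match(es); 0 pass the dangling check.
match: 0->0, 1->10, 2->1
match: 0->0, 1->10, 2->7
match: 0->0, 1->10, 2->8
match: 0->0, 1->10, 2->11
count: 4
applicable_count: 0


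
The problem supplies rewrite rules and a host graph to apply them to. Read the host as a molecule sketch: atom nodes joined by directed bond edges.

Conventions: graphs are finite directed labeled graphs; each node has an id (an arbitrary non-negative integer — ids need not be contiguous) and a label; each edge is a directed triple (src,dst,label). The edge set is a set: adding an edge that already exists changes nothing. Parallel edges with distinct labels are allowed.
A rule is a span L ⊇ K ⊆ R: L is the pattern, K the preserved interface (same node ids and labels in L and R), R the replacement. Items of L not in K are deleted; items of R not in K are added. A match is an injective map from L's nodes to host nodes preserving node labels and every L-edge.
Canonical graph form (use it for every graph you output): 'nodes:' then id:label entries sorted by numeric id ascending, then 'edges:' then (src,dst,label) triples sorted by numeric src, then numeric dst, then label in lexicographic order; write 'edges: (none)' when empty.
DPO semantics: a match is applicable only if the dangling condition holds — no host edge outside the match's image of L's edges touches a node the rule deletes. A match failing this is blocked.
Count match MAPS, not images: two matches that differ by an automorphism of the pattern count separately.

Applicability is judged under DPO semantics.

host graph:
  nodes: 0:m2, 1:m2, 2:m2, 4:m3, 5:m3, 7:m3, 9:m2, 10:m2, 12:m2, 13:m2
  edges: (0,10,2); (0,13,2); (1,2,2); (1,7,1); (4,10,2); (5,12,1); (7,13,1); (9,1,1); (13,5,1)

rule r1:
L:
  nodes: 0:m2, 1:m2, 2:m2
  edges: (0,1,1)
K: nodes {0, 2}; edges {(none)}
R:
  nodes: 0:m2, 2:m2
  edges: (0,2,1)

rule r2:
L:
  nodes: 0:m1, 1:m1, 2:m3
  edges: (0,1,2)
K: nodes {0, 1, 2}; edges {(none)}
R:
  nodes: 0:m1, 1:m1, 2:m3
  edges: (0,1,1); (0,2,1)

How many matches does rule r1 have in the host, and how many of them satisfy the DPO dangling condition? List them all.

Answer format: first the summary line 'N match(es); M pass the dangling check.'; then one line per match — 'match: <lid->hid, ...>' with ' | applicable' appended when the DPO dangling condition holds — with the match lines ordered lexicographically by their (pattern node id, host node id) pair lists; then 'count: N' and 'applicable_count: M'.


5 match(es); 0 pass the dangling check.
match: 0->9, 1->1, 2->0
match: 0->9, 1->1, 2->2
match: 0->9, 1->1, 2->10
match: 0->9, 1->1, 2->12
match: 0->9, 1->1, 2->13
count: 5
applicable_count: 0


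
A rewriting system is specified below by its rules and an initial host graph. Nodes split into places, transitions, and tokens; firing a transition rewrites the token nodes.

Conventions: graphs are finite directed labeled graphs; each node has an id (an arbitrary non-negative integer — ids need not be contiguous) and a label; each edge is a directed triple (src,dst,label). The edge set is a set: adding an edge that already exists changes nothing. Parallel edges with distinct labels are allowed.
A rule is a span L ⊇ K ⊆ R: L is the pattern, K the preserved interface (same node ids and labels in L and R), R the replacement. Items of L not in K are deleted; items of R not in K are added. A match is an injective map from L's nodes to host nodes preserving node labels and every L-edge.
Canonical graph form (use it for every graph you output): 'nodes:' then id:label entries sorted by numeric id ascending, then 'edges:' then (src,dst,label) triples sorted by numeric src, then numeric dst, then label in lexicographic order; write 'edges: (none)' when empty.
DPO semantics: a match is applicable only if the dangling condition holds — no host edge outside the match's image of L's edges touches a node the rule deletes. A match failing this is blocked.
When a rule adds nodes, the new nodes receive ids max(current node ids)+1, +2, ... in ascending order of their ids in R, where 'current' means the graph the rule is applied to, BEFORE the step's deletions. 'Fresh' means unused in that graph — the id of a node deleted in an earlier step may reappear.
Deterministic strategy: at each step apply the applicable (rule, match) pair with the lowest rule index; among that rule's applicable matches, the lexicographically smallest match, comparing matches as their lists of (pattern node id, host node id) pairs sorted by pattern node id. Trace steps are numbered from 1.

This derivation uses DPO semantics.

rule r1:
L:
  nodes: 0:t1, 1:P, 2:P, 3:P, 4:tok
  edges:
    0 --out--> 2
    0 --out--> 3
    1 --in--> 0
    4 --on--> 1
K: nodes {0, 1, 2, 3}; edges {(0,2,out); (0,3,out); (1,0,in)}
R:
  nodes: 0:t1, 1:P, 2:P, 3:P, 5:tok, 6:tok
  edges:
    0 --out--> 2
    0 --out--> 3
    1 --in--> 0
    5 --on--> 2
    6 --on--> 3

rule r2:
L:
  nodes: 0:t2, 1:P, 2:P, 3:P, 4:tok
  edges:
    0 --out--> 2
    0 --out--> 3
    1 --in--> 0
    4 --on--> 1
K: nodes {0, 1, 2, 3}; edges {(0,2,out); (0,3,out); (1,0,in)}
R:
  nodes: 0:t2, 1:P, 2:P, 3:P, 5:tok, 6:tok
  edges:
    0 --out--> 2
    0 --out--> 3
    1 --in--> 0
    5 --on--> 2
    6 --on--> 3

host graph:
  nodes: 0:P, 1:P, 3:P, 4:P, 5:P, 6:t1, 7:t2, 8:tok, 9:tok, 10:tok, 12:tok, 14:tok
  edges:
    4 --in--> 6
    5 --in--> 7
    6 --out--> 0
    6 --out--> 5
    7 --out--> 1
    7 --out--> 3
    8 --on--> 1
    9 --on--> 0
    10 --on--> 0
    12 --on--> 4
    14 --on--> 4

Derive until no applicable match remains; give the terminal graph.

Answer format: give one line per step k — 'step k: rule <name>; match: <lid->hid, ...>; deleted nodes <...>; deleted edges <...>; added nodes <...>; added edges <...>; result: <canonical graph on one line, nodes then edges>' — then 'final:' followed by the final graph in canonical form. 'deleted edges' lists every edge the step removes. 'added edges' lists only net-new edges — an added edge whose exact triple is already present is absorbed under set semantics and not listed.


step 1: rule r1; match: 0->6, 1->4, 2->0, 3->5, 4->12; deleted nodes 12; deleted edges (12,4,on); added nodes 15, 16; added edges (15,0,on); (16,5,on); result: nodes: 0:P, 1:P, 3:P, 4:P, 5:P, 6:t1, 7:t2, 8:tok, 9:tok, 10:tok, 14:tok, 15:tok, 16:tok edges: (4,6,in); (5,7,in); (6,0,out); (6,5,out); (7,1,out); (7,3,out); (8,1,on); (9,0,on); (10,0,on); (14,4,on); (15,0,on); (16,5,on)
step 2: rule r1; match: 0->6, 1->4, 2->0, 3->5, 4->14; deleted nodes 14; deleted edges (14,4,on); added nodes 17, 18; added edges (17,0,on); (18,5,on); result: nodes: 0:P, 1:P, 3:P, 4:P, 5:P, 6:t1, 7:t2, 8:tok, 9:tok, 10:tok, 15:tok, 16:tok, 17:tok, 18:tok edges: (4,6,in); (5,7,in); (6,0,out); (6,5,out); (7,1,out); (7,3,out); (8,1,on); (9,0,on); (10,0,on); (15,0,on); (16,5,on); (17,0,on); (18,5,on)
step 3: rule r2; match: 0->7, 1->5, 2->1, 3->3, 4->16; deleted nodes 16; deleted edges (16,5,on); added nodes 19, 20; added edges (19,1,on); (20,3,on); result: nodes: 0:P, 1:P, 3:P, 4:P, 5:P, 6:t1, 7:t2, 8:tok, 9:tok, 10:tok, 15:tok, 17:tok, 18:tok, 19:tok, 20:tok edges: (4,6,in); (5,7,in); (6,0,out); (6,5,out); (7,1,out); (7,3,out); (8,1,on); (9,0,on); (10,0,on); (15,0,on); (17,0,on); (18,5,on); (19,1,on); (20,3,on)
step 4: rule r2; match: 0->7, 1->5, 2->1, 3->3, 4->18; deleted nodes 18; deleted edges (18,5,on); added nodes 21, 22; added edges (21,1,on); (22,3,on); result: nodes: 0:P, 1:P, 3:P, 4:P, 5:P, 6:t1, 7:t2, 8:tok, 9:tok, 10:tok, 15:tok, 17:tok, 19:tok, 20:tok, 21:tok, 22:tok edges: (4,6,in); (5,7,in); (6,0,out); (6,5,out); (7,1,out); (7,3,out); (8,1,on); (9,0,on); (10,0,on); (15,0,on); (17,0,on); (19,1,on); (20,3,on); (21,1,on); (22,3,on)
final:
nodes: 0:P, 1:P, 3:P, 4:P, 5:P, 6:t1, 7:t2, 8:tok, 9:tok, 10:tok, 15:tok, 17:tok, 19:tok, 20:tok, 21:tok, 22:tok
edges: (4,6,in); (5,7,in); (6,0,out); (6,5,out); (7,1,out); (7,3,out); (8,1,on); (9,0,on); (10,0,on); (15,0,on); (17,0,on); (19,1,on); (20,3,on); (21,1,on); (22,3,on)
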